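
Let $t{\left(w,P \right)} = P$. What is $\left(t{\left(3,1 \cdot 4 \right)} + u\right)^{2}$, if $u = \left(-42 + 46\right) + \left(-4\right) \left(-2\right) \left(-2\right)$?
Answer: $64$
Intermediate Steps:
$u = -12$ ($u = 4 + 8 \left(-2\right) = 4 - 16 = -12$)
$\left(t{\left(3,1 \cdot 4 \right)} + u\right)^{2} = \left(1 \cdot 4 - 12\right)^{2} = \left(4 - 12\right)^{2} = \left(-8\right)^{2} = 64$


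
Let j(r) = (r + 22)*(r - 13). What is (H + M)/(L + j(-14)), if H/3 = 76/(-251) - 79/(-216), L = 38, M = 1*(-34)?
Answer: 611035/3216816 ≈ 0.18995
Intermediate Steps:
M = -34
j(r) = (-13 + r)*(22 + r) (j(r) = (22 + r)*(-13 + r) = (-13 + r)*(22 + r))
H = 3413/18072 (H = 3*(76/(-251) - 79/(-216)) = 3*(76*(-1/251) - 79*(-1/216)) = 3*(-76/251 + 79/216) = 3*(3413/54216) = 3413/18072 ≈ 0.18886)
(H + M)/(L + j(-14)) = (3413/18072 - 34)/(38 + (-286 + (-14)**2 + 9*(-14))) = -611035/(18072*(38 + (-286 + 196 - 126))) = -611035/(18072*(38 - 216)) = -611035/18072/(-178) = -611035/18072*(-1/178) = 611035/3216816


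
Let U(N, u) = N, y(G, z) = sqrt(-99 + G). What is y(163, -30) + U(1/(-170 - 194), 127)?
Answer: 2911/364 ≈ 7.9973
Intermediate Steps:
y(163, -30) + U(1/(-170 - 194), 127) = sqrt(-99 + 163) + 1/(-170 - 194) = sqrt(64) + 1/(-364) = 8 - 1/364 = 2911/364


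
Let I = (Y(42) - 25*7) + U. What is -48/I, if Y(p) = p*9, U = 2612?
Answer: -48/2815 ≈ -0.017052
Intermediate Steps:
Y(p) = 9*p
I = 2815 (I = (9*42 - 25*7) + 2612 = (378 - 175) + 2612 = 203 + 2612 = 2815)
-48/I = -48/2815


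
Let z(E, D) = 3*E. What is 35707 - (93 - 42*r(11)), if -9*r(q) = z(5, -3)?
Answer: 35544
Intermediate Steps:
r(q) = -5/3
35707 - (93 - 42*r(11)) = 35707 - (93 - 42*(-5/3)) = 35707 - (93 + 70) = 35707 - 1*163 = 35707 - 163 = 35544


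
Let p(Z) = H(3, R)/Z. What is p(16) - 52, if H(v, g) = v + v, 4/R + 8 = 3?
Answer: -413/8 ≈ -51.625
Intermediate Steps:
R = -⅘ (R = 4/(-8 + 3) = 4/(-5) = 4*(-⅕) = -⅘ ≈ -0.80000)
H(v, g) = 2*v
p(Z) = 6/Z (p(Z) = (2*3)/Z = 6/Z)
p(16) - 52 = 6/16 - 52 = 6*(1/16) - 52 = 3/8 - 52 = -413/8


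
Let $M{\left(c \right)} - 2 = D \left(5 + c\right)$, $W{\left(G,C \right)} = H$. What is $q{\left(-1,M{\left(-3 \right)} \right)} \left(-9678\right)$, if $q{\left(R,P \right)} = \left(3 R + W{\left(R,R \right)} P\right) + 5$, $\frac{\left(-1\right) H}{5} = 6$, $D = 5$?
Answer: $3464724$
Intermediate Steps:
$H = -30$ ($H = \left(-5\right) 6 = -30$)
$W{\left(G,C \right)} = -30$
$M{\left(c \right)} = 27 + 5 c$ ($M{\left(c \right)} = 2 + 5 \left(5 + c\right) = 2 + \left(25 + 5 c\right) = 27 + 5 c$)
$q{\left(R,P \right)} = 5 - 30 P + 3 R$ ($q{\left(R,P \right)} = \left(3 R - 30 P\right) + 5 = \left(- 30 P + 3 R\right) + 5 = 5 - 30 P + 3 R$)
$q{\left(-1,M{\left(-3 \right)} \right)} \left(-9678\right) = \left(5 - 30 \left(27 + 5 \left(-3\right)\right) + 3 \left(-1\right)\right) \left(-9678\right) = \left(5 - 30 \left(27 - 15\right) - 3\right) \left(-9678\right) = \left(5 - 360 - 3\right) \left(-9678\right) = \left(-358\right) \left(-9678\right) = 3464724$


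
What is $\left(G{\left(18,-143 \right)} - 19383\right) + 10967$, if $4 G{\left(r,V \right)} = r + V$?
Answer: $- \frac{33789}{4} \approx -8447.3$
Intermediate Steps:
$G{\left(r,V \right)} = \frac{V}{4} + \frac{r}{4}$ ($G{\left(r,V \right)} = \frac{r + V}{4} = \frac{V + r}{4} = \frac{V}{4} + \frac{r}{4}$)
$\left(G{\left(18,-143 \right)} - 19383\right) + 10967 = \left(\left(\frac{1}{4} \left(-143\right) + \frac{1}{4} \cdot 18\right) - 19383\right) + 10967 = \left(\left(- \frac{143}{4} + \frac{9}{2}\right) - 19383\right) + 10967 = \left(- \frac{125}{4} - 19383\right) + 10967 = - \frac{77657}{4} + 10967 = - \frac{33789}{4}$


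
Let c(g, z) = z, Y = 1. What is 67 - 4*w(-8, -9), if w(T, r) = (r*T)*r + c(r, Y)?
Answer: 2655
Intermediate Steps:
w(T, r) = 1 + T*r² (w(T, r) = (r*T)*r + 1 = (T*r)*r + 1 = T*r² + 1 = 1 + T*r²)
67 - 4*w(-8, -9) = 67 - 4*(1 - 8*(-9)²) = 67 - 4*(1 - 8*81) = 67 - 4*(1 - 648) = 67 - 4*(-647) = 67 + 2588 = 2655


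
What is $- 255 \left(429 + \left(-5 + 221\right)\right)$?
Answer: $-164475$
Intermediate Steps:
$- 255 \left(429 + \left(-5 + 221\right)\right) = - 255 \left(429 + 216\right) = \left(-255\right) 645 = -164475$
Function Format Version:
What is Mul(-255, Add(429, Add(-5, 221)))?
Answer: -164475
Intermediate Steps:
Mul(-255, Add(429, Add(-5, 221))) = Mul(-255, Add(429, 216)) = Mul(-255, 645) = -164475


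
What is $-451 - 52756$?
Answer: $-53207$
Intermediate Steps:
$-451 - 52756 = -53207$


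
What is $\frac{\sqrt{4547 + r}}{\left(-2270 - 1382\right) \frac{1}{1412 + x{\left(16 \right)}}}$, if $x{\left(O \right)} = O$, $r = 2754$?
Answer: $- \frac{2499 \sqrt{149}}{913} \approx -33.411$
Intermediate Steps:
$\frac{\sqrt{4547 + r}}{\left(-2270 - 1382\right) \frac{1}{1412 + x{\left(16 \right)}}} = \frac{\sqrt{4547 + 2754}}{\left(-2270 - 1382\right) \frac{1}{1412 + 16}} = \frac{\sqrt{7301}}{\left(-3652\right) \frac{1}{1428}} = \frac{7 \sqrt{149}}{\left(-3652\right) \frac{1}{1428}} = \frac{7 \sqrt{149}}{- \frac{913}{357}} = 7 \sqrt{149} \left(- \frac{357}{913}\right) = - \frac{2499 \sqrt{149}}{913}$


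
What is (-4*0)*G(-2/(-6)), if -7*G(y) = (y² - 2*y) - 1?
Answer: 0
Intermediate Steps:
G(y) = ⅐ - y²/7 + 2*y/7 (G(y) = -((y² - 2*y) - 1)/7 = -(-1 + y² - 2*y)/7 = ⅐ - y²/7 + 2*y/7)
(-4*0)*G(-2/(-6)) = (-4*0)*(⅐ - (-2/(-6))²/7 + 2*(-2/(-6))/7) = 0*(⅐ - (-2*(-⅙))²/7 + 2*(-2*(-⅙))/7) = 0*(⅐ - (⅓)²/7 + (2/7)*(⅓)) = 0*(⅐ - ⅐*⅑ + 2/21) = 0*(⅐ - 1/63 + 2/21) = 0*(2/9) = 0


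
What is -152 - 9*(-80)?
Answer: 568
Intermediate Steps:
-152 - 9*(-80) = -152 + 720 = 568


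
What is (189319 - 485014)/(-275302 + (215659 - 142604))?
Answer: 295695/202247 ≈ 1.4620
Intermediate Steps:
(189319 - 485014)/(-275302 + (215659 - 142604)) = -295695/(-275302 + 73055) = -295695/(-202247) = -295695*(-1/202247) = 295695/202247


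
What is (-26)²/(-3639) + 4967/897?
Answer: 1940949/362687 ≈ 5.3516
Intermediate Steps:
(-26)²/(-3639) + 4967/897 = 676*(-1/3639) + 4967*(1/897) = -676/3639 + 4967/897 = 1940949/362687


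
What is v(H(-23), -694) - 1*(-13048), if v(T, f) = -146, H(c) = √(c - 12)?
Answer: 12902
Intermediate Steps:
H(c) = √(-12 + c)
v(H(-23), -694) - 1*(-13048) = -146 - 1*(-13048) = -146 + 13048 = 12902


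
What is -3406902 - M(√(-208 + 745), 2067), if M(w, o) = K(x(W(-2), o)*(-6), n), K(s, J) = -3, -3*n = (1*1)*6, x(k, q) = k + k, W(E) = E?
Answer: -3406899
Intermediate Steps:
x(k, q) = 2*k
n = -2 (n = -1*1*6/3 = -6/3 = -⅓*6 = -2)
M(w, o) = -3
-3406902 - M(√(-208 + 745), 2067) = -3406902 - 1*(-3) = -3406902 + 3 = -3406899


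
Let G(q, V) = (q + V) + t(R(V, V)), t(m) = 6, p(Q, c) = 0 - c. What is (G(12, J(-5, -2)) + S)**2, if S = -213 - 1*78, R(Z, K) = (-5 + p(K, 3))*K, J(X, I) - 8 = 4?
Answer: 68121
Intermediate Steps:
J(X, I) = 12 (J(X, I) = 8 + 4 = 12)
p(Q, c) = -c
R(Z, K) = -8*K (R(Z, K) = (-5 - 1*3)*K = (-5 - 3)*K = -8*K)
G(q, V) = 6 + V + q (G(q, V) = (q + V) + 6 = (V + q) + 6 = 6 + V + q)
S = -291 (S = -213 - 78 = -291)
(G(12, J(-5, -2)) + S)**2 = ((6 + 12 + 12) - 291)**2 = (30 - 291)**2 = (-261)**2 = 68121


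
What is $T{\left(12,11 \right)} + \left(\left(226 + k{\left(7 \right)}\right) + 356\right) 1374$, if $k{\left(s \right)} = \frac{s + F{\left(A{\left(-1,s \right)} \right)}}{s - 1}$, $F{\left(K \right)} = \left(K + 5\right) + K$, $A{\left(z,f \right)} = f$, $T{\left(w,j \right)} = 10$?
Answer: $805632$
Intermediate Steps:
$F{\left(K \right)} = 5 + 2 K$ ($F{\left(K \right)} = \left(5 + K\right) + K = 5 + 2 K$)
$k{\left(s \right)} = \frac{5 + 3 s}{-1 + s}$ ($k{\left(s \right)} = \frac{s + \left(5 + 2 s\right)}{s - 1} = \frac{5 + 3 s}{-1 + s}$)
$T{\left(12,11 \right)} + \left(\left(226 + k{\left(7 \right)}\right) + 356\right) 1374 = 10 + \left(\left(226 + \frac{5 + 3 \cdot 7}{-1 + 7}\right) + 356\right) 1374 = 10 + \left(\left(226 + \frac{5 + 21}{6}\right) + 356\right) 1374 = 10 + \left(\left(226 + \frac{1}{6} \cdot 26\right) + 356\right) 1374 = 10 + \left(\left(226 + \frac{13}{3}\right) + 356\right) 1374 = 10 + \left(\frac{691}{3} + 356\right) 1374 = 10 + \frac{1759}{3} \cdot 1374 = 10 + 805622 = 805632$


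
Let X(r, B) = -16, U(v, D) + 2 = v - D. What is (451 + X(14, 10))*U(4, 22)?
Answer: -8700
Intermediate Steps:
U(v, D) = -2 + v - D (U(v, D) = -2 + (v - D) = -2 + v - D)
(451 + X(14, 10))*U(4, 22) = (451 - 16)*(-2 + 4 - 1*22) = 435*(-2 + 4 - 22) = 435*(-20) = -8700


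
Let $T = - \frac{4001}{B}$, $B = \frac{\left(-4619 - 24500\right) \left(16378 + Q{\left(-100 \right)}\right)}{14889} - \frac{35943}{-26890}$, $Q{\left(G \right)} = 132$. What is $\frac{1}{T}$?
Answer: $\frac{12926958458773}{1601861205210} \approx 8.07$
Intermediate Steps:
$B = - \frac{12926958458773}{400365210}$ ($B = \frac{\left(-4619 - 24500\right) \left(16378 + 132\right)}{14889} - \frac{35943}{-26890} = \left(-29119\right) 16510 \cdot \frac{1}{14889} - - \frac{35943}{26890} = \left(-480754690\right) \frac{1}{14889} + \frac{35943}{26890} = - \frac{480754690}{14889} + \frac{35943}{26890} = - \frac{12926958458773}{400365210} \approx -32288.0$)
$T = \frac{1601861205210}{12926958458773}$ ($T = - \frac{4001}{- \frac{12926958458773}{400365210}} = \left(-4001\right) \left(- \frac{400365210}{12926958458773}\right) = \frac{1601861205210}{12926958458773} \approx 0.12392$)
$\frac{1}{T} = \frac{1}{\frac{1601861205210}{12926958458773}} = \frac{12926958458773}{1601861205210}$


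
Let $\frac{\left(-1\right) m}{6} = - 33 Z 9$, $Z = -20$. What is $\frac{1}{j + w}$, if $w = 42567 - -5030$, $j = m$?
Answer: $\frac{1}{11957} \approx 8.3633 \cdot 10^{-5}$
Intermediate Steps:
$m = -35640$ ($m = - 6 \left(-33\right) \left(-20\right) 9 = - 6 \cdot 660 \cdot 9 = \left(-6\right) 5940 = -35640$)
$j = -35640$
$w = 47597$ ($w = 42567 + 5030 = 47597$)
$\frac{1}{j + w} = \frac{1}{-35640 + 47597} = \frac{1}{11957}$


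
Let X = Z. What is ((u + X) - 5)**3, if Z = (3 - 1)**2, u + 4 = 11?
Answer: 216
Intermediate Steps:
u = 7 (u = -4 + 11 = 7)
Z = 4 (Z = 2**2 = 4)
X = 4
((u + X) - 5)**3 = ((7 + 4) - 5)**3 = (11 - 5)**3 = 6**3 = 216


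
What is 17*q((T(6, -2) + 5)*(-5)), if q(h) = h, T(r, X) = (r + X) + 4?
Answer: -1105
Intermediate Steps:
T(r, X) = 4 + X + r (T(r, X) = (X + r) + 4 = 4 + X + r)
17*q((T(6, -2) + 5)*(-5)) = 17*(((4 - 2 + 6) + 5)*(-5)) = 17*((8 + 5)*(-5)) = 17*(13*(-5)) = 17*(-65) = -1105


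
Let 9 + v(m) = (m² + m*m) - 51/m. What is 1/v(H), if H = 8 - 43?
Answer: 35/85486 ≈ 0.00040942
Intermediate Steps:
H = -35
v(m) = -9 - 51/m + 2*m² (v(m) = -9 + ((m² + m*m) - 51/m) = -9 + ((m² + m²) - 51/m) = -9 + (2*m² - 51/m) = -9 + (-51/m + 2*m²) = -9 - 51/m + 2*m²)
1/v(H) = 1/(-9 - 51/(-35) + 2*(-35)²) = 1/(-9 - 51*(-1/35) + 2*1225) = 1/(-9 + 51/35 + 2450) = 1/(85486/35) = 35/85486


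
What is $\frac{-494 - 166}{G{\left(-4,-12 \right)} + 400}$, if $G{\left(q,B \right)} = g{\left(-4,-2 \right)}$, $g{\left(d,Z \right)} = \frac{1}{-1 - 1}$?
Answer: $- \frac{1320}{799} \approx -1.6521$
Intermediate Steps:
$g{\left(d,Z \right)} = - \frac{1}{2}$ ($g{\left(d,Z \right)} = \frac{1}{-2} = - \frac{1}{2}$)
$G{\left(q,B \right)} = - \frac{1}{2}$
$\frac{-494 - 166}{G{\left(-4,-12 \right)} + 400} = \frac{-494 - 166}{- \frac{1}{2} + 400} = - \frac{660}{\frac{799}{2}} = \left(-660\right) \frac{2}{799} = - \frac{1320}{799}$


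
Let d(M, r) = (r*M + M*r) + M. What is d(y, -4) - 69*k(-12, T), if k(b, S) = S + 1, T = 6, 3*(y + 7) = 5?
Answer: -1337/3 ≈ -445.67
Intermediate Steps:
y = -16/3 (y = -7 + (1/3)*5 = -7 + 5/3 = -16/3 ≈ -5.3333)
d(M, r) = M + 2*M*r (d(M, r) = (M*r + M*r) + M = 2*M*r + M = M + 2*M*r)
k(b, S) = 1 + S
d(y, -4) - 69*k(-12, T) = -16*(1 + 2*(-4))/3 - 69*(1 + 6) = -16*(1 - 8)/3 - 69*7 = -16/3*(-7) - 483 = 112/3 - 483 = -1337/3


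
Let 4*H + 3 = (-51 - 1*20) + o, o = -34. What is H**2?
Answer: 729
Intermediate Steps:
H = -27 (H = -3/4 + ((-51 - 1*20) - 34)/4 = -3/4 + ((-51 - 20) - 34)/4 = -3/4 + (-71 - 34)/4 = -3/4 + (1/4)*(-105) = -3/4 - 105/4 = -27)
H**2 = (-27)**2 = 729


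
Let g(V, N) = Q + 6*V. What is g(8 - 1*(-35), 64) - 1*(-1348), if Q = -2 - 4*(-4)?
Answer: 1620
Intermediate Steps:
Q = 14 (Q = -2 + 16 = 14)
g(V, N) = 14 + 6*V
g(8 - 1*(-35), 64) - 1*(-1348) = (14 + 6*(8 - 1*(-35))) - 1*(-1348) = (14 + 6*(8 + 35)) + 1348 = (14 + 6*43) + 1348 = (14 + 258) + 1348 = 272 + 1348 = 1620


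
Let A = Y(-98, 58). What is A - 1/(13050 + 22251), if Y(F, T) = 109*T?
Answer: 223172921/35301 ≈ 6322.0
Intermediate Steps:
A = 6322 (A = 109*58 = 6322)
A - 1/(13050 + 22251) = 6322 - 1/(13050 + 22251) = 6322 - 1/35301 = 223172921/35301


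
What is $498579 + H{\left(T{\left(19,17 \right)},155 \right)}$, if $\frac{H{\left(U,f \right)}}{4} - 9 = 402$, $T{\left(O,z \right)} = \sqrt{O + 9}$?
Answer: $500223$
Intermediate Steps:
$T{\left(O,z \right)} = \sqrt{9 + O}$
$H{\left(U,f \right)} = 1644$ ($H{\left(U,f \right)} = 36 + 4 \cdot 402 = 36 + 1608 = 1644$)
$498579 + H{\left(T{\left(19,17 \right)},155 \right)} = 498579 + 1644 = 500223$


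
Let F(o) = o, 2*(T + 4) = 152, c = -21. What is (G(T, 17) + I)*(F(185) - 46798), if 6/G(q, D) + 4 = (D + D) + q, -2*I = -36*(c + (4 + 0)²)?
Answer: 71271277/17 ≈ 4.1924e+6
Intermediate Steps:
T = 72 (T = -4 + (½)*152 = -4 + 76 = 72)
I = -90 (I = -(-18)*(-21 + (4 + 0)²) = -(-18)*(-21 + 4²) = -(-18)*(-21 + 16) = -(-18)*(-5) = -½*180 = -90)
G(q, D) = 6/(-4 + q + 2*D) (G(q, D) = 6/(-4 + ((D + D) + q)) = 6/(-4 + (2*D + q)) = 6/(-4 + (q + 2*D)) = 6/(-4 + q + 2*D))
(G(T, 17) + I)*(F(185) - 46798) = (6/(-4 + 72 + 2*17) - 90)*(185 - 46798) = (6/(-4 + 72 + 34) - 90)*(-46613) = (6/102 - 90)*(-46613) = (6*(1/102) - 90)*(-46613) = (1/17 - 90)*(-46613) = -1529/17*(-46613) = 71271277/17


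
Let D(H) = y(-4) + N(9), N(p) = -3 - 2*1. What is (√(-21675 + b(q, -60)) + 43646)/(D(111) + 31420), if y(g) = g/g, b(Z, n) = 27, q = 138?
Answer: 21823/15708 + I*√1353/7854 ≈ 1.3893 + 0.0046834*I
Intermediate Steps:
N(p) = -5 (N(p) = -3 - 2 = -5)
y(g) = 1
D(H) = -4 (D(H) = 1 - 5 = -4)
(√(-21675 + b(q, -60)) + 43646)/(D(111) + 31420) = (√(-21675 + 27) + 43646)/(-4 + 31420) = (√(-21648) + 43646)/31416 = (4*I*√1353 + 43646)*(1/31416) = (43646 + 4*I*√1353)*(1/31416) = 21823/15708 + I*√1353/7854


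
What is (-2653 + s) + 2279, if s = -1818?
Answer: -2192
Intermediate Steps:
(-2653 + s) + 2279 = (-2653 - 1818) + 2279 = -4471 + 2279 = -2192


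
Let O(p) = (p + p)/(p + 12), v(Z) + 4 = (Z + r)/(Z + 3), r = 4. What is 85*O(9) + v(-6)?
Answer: 1460/21 ≈ 69.524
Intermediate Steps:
v(Z) = -4 + (4 + Z)/(3 + Z) (v(Z) = -4 + (Z + 4)/(Z + 3) = -4 + (4 + Z)/(3 + Z))
O(p) = 2*p/(12 + p) (O(p) = (2*p)/(12 + p) = 2*p/(12 + p))
85*O(9) + v(-6) = 85*(2*9/(12 + 9)) + (-8 - 3*(-6))/(3 - 6) = 85*(2*9/21) + (-8 + 18)/(-3) = 85*(2*9*(1/21)) - ⅓*10 = 85*(6/7) - 10/3 = 510/7 - 10/3 = 1460/21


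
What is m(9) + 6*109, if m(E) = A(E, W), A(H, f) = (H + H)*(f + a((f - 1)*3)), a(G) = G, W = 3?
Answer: 816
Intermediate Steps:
A(H, f) = 2*H*(-3 + 4*f) (A(H, f) = (H + H)*(f + (f - 1)*3) = (2*H)*(f + (-1 + f)*3) = (2*H)*(f + (-3 + 3*f)) = (2*H)*(-3 + 4*f) = 2*H*(-3 + 4*f))
m(E) = 18*E (m(E) = 2*E*(-3 + 4*3) = 2*E*(-3 + 12) = 2*E*9 = 18*E)
m(9) + 6*109 = 18*9 + 6*109 = 162 + 654 = 816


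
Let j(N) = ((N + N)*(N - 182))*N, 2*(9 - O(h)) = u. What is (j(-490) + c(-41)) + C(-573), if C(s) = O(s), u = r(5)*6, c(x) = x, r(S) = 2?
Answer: -322694438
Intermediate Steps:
u = 12 (u = 2*6 = 12)
O(h) = 3 (O(h) = 9 - 1/2*12 = 9 - 6 = 3)
C(s) = 3
j(N) = 2*N**2*(-182 + N) (j(N) = ((2*N)*(-182 + N))*N = (2*N*(-182 + N))*N = 2*N**2*(-182 + N))
(j(-490) + c(-41)) + C(-573) = (2*(-490)**2*(-182 - 490) - 41) + 3 = (2*240100*(-672) - 41) + 3 = (-322694400 - 41) + 3 = -322694441 + 3 = -322694438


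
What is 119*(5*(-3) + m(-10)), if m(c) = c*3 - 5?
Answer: -5950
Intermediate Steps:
m(c) = -5 + 3*c (m(c) = 3*c - 5 = -5 + 3*c)
119*(5*(-3) + m(-10)) = 119*(5*(-3) + (-5 + 3*(-10))) = 119*(-15 + (-5 - 30)) = 119*(-15 - 35) = 119*(-50) = -5950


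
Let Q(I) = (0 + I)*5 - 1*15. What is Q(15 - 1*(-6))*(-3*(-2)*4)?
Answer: 2160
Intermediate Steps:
Q(I) = -15 + 5*I (Q(I) = I*5 - 15 = 5*I - 15 = -15 + 5*I)
Q(15 - 1*(-6))*(-3*(-2)*4) = (-15 + 5*(15 - 1*(-6)))*(-3*(-2)*4) = (-15 + 5*(15 + 6))*(6*4) = (-15 + 5*21)*24 = (-15 + 105)*24 = 90*24 = 2160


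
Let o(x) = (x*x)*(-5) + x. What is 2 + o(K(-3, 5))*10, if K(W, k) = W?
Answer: -478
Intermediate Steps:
o(x) = x - 5*x**2 (o(x) = x**2*(-5) + x = -5*x**2 + x = x - 5*x**2)
2 + o(K(-3, 5))*10 = 2 - 3*(1 - 5*(-3))*10 = 2 - 3*(1 + 15)*10 = 2 - 3*16*10 = 2 - 48*10 = 2 - 480 = -478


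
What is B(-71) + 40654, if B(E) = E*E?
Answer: 45695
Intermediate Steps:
B(E) = E²
B(-71) + 40654 = (-71)² + 40654 = 5041 + 40654 = 45695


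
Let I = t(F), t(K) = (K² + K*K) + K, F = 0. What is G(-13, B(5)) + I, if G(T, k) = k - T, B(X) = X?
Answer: 18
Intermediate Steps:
t(K) = K + 2*K² (t(K) = (K² + K²) + K = 2*K² + K = K + 2*K²)
I = 0 (I = 0*(1 + 2*0) = 0*(1 + 0) = 0*1 = 0)
G(-13, B(5)) + I = (5 - 1*(-13)) + 0 = (5 + 13) + 0 = 18 + 0 = 18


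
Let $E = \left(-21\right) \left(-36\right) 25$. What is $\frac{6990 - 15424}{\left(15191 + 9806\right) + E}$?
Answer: $- \frac{8434}{43897} \approx -0.19213$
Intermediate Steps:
$E = 18900$ ($E = 756 \cdot 25 = 18900$)
$\frac{6990 - 15424}{\left(15191 + 9806\right) + E} = \frac{6990 - 15424}{\left(15191 + 9806\right) + 18900} = - \frac{8434}{24997 + 18900} = - \frac{8434}{43897}$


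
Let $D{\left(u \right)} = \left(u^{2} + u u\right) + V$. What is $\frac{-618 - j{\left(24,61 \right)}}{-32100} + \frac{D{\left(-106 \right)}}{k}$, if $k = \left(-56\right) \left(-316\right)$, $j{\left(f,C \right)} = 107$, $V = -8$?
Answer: $\frac{917405}{710052} \approx 1.292$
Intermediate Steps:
$D{\left(u \right)} = -8 + 2 u^{2}$ ($D{\left(u \right)} = \left(u^{2} + u u\right) - 8 = \left(u^{2} + u^{2}\right) - 8 = 2 u^{2} - 8 = -8 + 2 u^{2}$)
$k = 17696$
$\frac{-618 - j{\left(24,61 \right)}}{-32100} + \frac{D{\left(-106 \right)}}{k} = \frac{-618 - 107}{-32100} + \frac{-8 + 2 \left(-106\right)^{2}}{17696} = \left(-618 - 107\right) \left(- \frac{1}{32100}\right) + \left(-8 + 2 \cdot 11236\right) \frac{1}{17696} = \left(-725\right) \left(- \frac{1}{32100}\right) + \left(-8 + 22472\right) \frac{1}{17696} = \frac{29}{1284} + 22464 \cdot \frac{1}{17696} = \frac{29}{1284} + \frac{702}{553} = \frac{917405}{710052}$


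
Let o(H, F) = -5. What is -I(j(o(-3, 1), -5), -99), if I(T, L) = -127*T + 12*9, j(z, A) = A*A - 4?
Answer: 2559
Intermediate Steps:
j(z, A) = -4 + A² (j(z, A) = A² - 4 = -4 + A²)
I(T, L) = 108 - 127*T (I(T, L) = -127*T + 108 = 108 - 127*T)
-I(j(o(-3, 1), -5), -99) = -(108 - 127*(-4 + (-5)²)) = -(108 - 127*(-4 + 25)) = -(108 - 127*21) = -(108 - 2667) = -1*(-2559) = 2559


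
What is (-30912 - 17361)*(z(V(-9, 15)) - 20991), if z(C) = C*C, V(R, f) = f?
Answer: 1002437118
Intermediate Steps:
z(C) = C²
(-30912 - 17361)*(z(V(-9, 15)) - 20991) = (-30912 - 17361)*(15² - 20991) = -48273*(225 - 20991) = -48273*(-20766) = 1002437118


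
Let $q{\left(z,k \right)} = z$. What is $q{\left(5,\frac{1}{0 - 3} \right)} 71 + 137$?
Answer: $492$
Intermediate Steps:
$q{\left(5,\frac{1}{0 - 3} \right)} 71 + 137 = 5 \cdot 71 + 137 = 355 + 137 = 492$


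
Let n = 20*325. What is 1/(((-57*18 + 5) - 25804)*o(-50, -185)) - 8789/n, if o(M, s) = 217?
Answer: -2046439809/1513466500 ≈ -1.3522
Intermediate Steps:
n = 6500
1/(((-57*18 + 5) - 25804)*o(-50, -185)) - 8789/n = 1/(((-57*18 + 5) - 25804)*217) - 8789/6500 = (1/217)/((-1026 + 5) - 25804) - 8789*1/6500 = (1/217)/(-1021 - 25804) - 8789/6500 = (1/217)/(-26825) - 8789/6500 = -1/26825*1/217 - 8789/6500 = -1/5821025 - 8789/6500 = -2046439809/1513466500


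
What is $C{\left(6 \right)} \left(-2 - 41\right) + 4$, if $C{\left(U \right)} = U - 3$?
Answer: $-125$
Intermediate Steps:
$C{\left(U \right)} = -3 + U$
$C{\left(6 \right)} \left(-2 - 41\right) + 4 = \left(-3 + 6\right) \left(-2 - 41\right) + 4 = 3 \left(-2 - 41\right) + 4 = 3 \left(-43\right) + 4 = -129 + 4 = -125$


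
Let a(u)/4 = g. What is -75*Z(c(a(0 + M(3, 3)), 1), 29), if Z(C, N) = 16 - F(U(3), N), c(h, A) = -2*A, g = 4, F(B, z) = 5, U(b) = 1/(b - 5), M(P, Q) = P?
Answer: -825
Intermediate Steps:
U(b) = 1/(-5 + b)
a(u) = 16 (a(u) = 4*4 = 16)
Z(C, N) = 11 (Z(C, N) = 16 - 1*5 = 16 - 5 = 11)
-75*Z(c(a(0 + M(3, 3)), 1), 29) = -75*11 = -825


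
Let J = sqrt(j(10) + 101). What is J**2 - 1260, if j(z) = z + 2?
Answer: -1147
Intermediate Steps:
j(z) = 2 + z
J = sqrt(113) (J = sqrt((2 + 10) + 101) = sqrt(12 + 101) = sqrt(113) ≈ 10.630)
J**2 - 1260 = (sqrt(113))**2 - 1260 = 113 - 1260 = -1147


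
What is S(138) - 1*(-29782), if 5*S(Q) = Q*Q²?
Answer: 2776982/5 ≈ 5.5540e+5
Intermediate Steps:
S(Q) = Q³/5 (S(Q) = (Q*Q²)/5 = Q³/5)
S(138) - 1*(-29782) = (⅕)*138³ - 1*(-29782) = (⅕)*2628072 + 29782 = 2628072/5 + 29782 = 2776982/5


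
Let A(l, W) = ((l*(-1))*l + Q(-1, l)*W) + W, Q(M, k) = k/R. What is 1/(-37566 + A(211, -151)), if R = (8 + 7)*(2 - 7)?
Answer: -75/6135989 ≈ -1.2223e-5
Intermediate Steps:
R = -75 (R = 15*(-5) = -75)
Q(M, k) = -k/75 (Q(M, k) = k/(-75) = k*(-1/75) = -k/75)
A(l, W) = W - l² - W*l/75 (A(l, W) = ((l*(-1))*l + (-l/75)*W) + W = ((-l)*l - W*l/75) + W = (-l² - W*l/75) + W = W - l² - W*l/75)
1/(-37566 + A(211, -151)) = 1/(-37566 + (-151 - 1*211² - 1/75*(-151)*211)) = 1/(-37566 + (-151 - 1*44521 + 31861/75)) = 1/(-37566 + (-151 - 44521 + 31861/75)) = 1/(-37566 - 3318539/75) = 1/(-6135989/75) = -75/6135989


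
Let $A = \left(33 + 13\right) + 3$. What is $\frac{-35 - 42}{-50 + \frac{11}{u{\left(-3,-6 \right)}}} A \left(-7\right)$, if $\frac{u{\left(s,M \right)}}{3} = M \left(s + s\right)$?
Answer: $- \frac{2852388}{5389} \approx -529.3$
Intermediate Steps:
$u{\left(s,M \right)} = 6 M s$ ($u{\left(s,M \right)} = 3 M \left(s + s\right) = 3 M 2 s = 3 \cdot 2 M s = 6 M s$)
$A = 49$ ($A = 46 + 3 = 49$)
$\frac{-35 - 42}{-50 + \frac{11}{u{\left(-3,-6 \right)}}} A \left(-7\right) = \frac{-35 - 42}{-50 + \frac{11}{6 \left(-6\right) \left(-3\right)}} 49 \left(-7\right) = - \frac{77}{-50 + \frac{11}{108}} \cdot 49 \left(-7\right) = - \frac{77}{- \frac{5389}{108}} \cdot 49 \left(-7\right) = \left(-77\right) \left(- \frac{108}{5389}\right) 49 \left(-7\right) = \frac{8316}{5389} \cdot 49 \left(-7\right) = \frac{407484}{5389} \left(-7\right) = - \frac{2852388}{5389}$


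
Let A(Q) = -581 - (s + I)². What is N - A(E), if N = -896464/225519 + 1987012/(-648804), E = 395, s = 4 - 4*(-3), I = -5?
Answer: 2824589926763/4064378591 ≈ 694.96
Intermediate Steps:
s = 16 (s = 4 + 12 = 16)
N = -28603844119/4064378591 (N = -896464*1/225519 + 1987012*(-1/648804) = -896464/225519 - 496753/162201 = -28603844119/4064378591 ≈ -7.0377)
A(Q) = -702 (A(Q) = -581 - (16 - 5)² = -581 - 1*11² = -581 - 1*121 = -581 - 121 = -702)
N - A(E) = -28603844119/4064378591 - 1*(-702) = -28603844119/4064378591 + 702 = 2824589926763/4064378591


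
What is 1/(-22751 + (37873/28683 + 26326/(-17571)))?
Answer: -167996331/3822114407306 ≈ -4.3954e-5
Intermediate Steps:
1/(-22751 + (37873/28683 + 26326/(-17571))) = 1/(-22751 + (37873*(1/28683) + 26326*(-1/17571))) = 1/(-22751 + (37873/28683 - 26326/17571)) = 1/(-22751 - 29880725/167996331) = 1/(-3822114407306/167996331) = -167996331/3822114407306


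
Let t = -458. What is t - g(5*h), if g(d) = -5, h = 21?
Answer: -453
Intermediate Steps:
t - g(5*h) = -458 - 1*(-5) = -458 + 5 = -453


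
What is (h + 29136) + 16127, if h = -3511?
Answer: 41752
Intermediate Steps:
(h + 29136) + 16127 = (-3511 + 29136) + 16127 = 25625 + 16127 = 41752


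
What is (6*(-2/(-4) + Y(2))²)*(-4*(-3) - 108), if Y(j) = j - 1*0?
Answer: -3600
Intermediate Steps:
Y(j) = j (Y(j) = j + 0 = j)
(6*(-2/(-4) + Y(2))²)*(-4*(-3) - 108) = (6*(-2/(-4) + 2)²)*(-4*(-3) - 108) = (6*(-2*(-¼) + 2)²)*(12 - 108) = (6*(½ + 2)²)*(-96) = (6*(5/2)²)*(-96) = (6*(25/4))*(-96) = (75/2)*(-96) = -3600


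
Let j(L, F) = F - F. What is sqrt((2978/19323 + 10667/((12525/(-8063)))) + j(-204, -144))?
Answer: I*sqrt(198623679291068939)/5378235 ≈ 82.866*I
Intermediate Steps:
j(L, F) = 0
sqrt((2978/19323 + 10667/((12525/(-8063)))) + j(-204, -144)) = sqrt((2978/19323 + 10667/((12525/(-8063)))) + 0) = sqrt((2978*(1/19323) + 10667/((12525*(-1/8063)))) + 0) = sqrt((2978/19323 + 10667/(-12525/8063)) + 0) = sqrt((2978/19323 + 10667*(-8063/12525)) + 0) = sqrt((2978/19323 - 86008021/12525) + 0) = sqrt(-553965230111/80673525 + 0) = sqrt(-553965230111/80673525) = I*sqrt(198623679291068939)/5378235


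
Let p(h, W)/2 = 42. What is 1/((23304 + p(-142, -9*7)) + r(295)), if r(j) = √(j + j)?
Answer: 11694/273498977 - √590/546997954 ≈ 4.2713e-5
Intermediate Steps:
p(h, W) = 84 (p(h, W) = 2*42 = 84)
r(j) = √2*√j (r(j) = √(2*j) = √2*√j)
1/((23304 + p(-142, -9*7)) + r(295)) = 1/((23304 + 84) + √2*√295) = 1/(23388 + √590)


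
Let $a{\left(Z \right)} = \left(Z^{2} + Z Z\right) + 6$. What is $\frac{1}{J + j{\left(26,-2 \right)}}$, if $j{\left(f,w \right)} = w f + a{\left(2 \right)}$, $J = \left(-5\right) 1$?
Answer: $- \frac{1}{43} \approx -0.023256$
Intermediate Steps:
$J = -5$
$a{\left(Z \right)} = 6 + 2 Z^{2}$ ($a{\left(Z \right)} = \left(Z^{2} + Z^{2}\right) + 6 = 2 Z^{2} + 6 = 6 + 2 Z^{2}$)
$j{\left(f,w \right)} = 14 + f w$ ($j{\left(f,w \right)} = w f + \left(6 + 2 \cdot 2^{2}\right) = f w + \left(6 + 2 \cdot 4\right) = f w + \left(6 + 8\right) = f w + 14 = 14 + f w$)
$\frac{1}{J + j{\left(26,-2 \right)}} = \frac{1}{-5 + \left(14 + 26 \left(-2\right)\right)} = \frac{1}{-5 + \left(14 - 52\right)} = \frac{1}{-5 - 38} = \frac{1}{-43} = - \frac{1}{43}$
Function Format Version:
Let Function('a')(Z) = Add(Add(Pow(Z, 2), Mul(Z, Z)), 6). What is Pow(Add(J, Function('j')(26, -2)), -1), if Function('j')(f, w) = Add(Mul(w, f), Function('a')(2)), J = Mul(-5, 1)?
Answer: Rational(-1, 43) ≈ -0.023256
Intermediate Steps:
J = -5
Function('a')(Z) = Add(6, Mul(2, Pow(Z, 2))) (Function('a')(Z) = Add(Add(Pow(Z, 2), Pow(Z, 2)), 6) = Add(Mul(2, Pow(Z, 2)), 6) = Add(6, Mul(2, Pow(Z, 2))))
Function('j')(f, w) = Add(14, Mul(f, w)) (Function('j')(f, w) = Add(Mul(w, f), Add(6, Mul(2, Pow(2, 2)))) = Add(Mul(f, w), Add(6, Mul(2, 4))) = Add(Mul(f, w), Add(6, 8)) = Add(Mul(f, w), 14) = Add(14, Mul(f, w)))
Pow(Add(J, Function('j')(26, -2)), -1) = Pow(Add(-5, Add(14, Mul(26, -2))), -1) = Pow(Add(-5, Add(14, -52)), -1) = Pow(Add(-5, -38), -1) = Pow(-43, -1) = Rational(-1, 43)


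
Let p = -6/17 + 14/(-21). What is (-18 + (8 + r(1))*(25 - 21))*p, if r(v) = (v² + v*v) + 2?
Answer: -520/17 ≈ -30.588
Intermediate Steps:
r(v) = 2 + 2*v² (r(v) = (v² + v²) + 2 = 2*v² + 2 = 2 + 2*v²)
p = -52/51 (p = -6*1/17 + 14*(-1/21) = -6/17 - ⅔ = -52/51 ≈ -1.0196)
(-18 + (8 + r(1))*(25 - 21))*p = (-18 + (8 + (2 + 2*1²))*(25 - 21))*(-52/51) = (-18 + (8 + (2 + 2*1))*4)*(-52/51) = (-18 + (8 + (2 + 2))*4)*(-52/51) = (-18 + (8 + 4)*4)*(-52/51) = (-18 + 12*4)*(-52/51) = (-18 + 48)*(-52/51) = 30*(-52/51) = -520/17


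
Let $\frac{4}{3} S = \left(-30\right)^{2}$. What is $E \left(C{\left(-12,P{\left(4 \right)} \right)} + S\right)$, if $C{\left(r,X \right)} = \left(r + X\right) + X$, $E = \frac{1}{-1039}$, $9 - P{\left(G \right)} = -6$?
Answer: $- \frac{693}{1039} \approx -0.66699$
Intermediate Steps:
$P{\left(G \right)} = 15$ ($P{\left(G \right)} = 9 - -6 = 9 + 6 = 15$)
$E = - \frac{1}{1039} \approx -0.00096246$
$S = 675$ ($S = \frac{3 \left(-30\right)^{2}}{4} = \frac{3}{4} \cdot 900 = 675$)
$C{\left(r,X \right)} = r + 2 X$ ($C{\left(r,X \right)} = \left(X + r\right) + X = r + 2 X$)
$E \left(C{\left(-12,P{\left(4 \right)} \right)} + S\right) = - \frac{\left(-12 + 2 \cdot 15\right) + 675}{1039} = - \frac{\left(-12 + 30\right) + 675}{1039} = - \frac{18 + 675}{1039} = \left(- \frac{1}{1039}\right) 693 = - \frac{693}{1039}$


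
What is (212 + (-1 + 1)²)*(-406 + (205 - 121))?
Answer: -68264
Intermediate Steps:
(212 + (-1 + 1)²)*(-406 + (205 - 121)) = (212 + 0²)*(-406 + 84) = (212 + 0)*(-322) = 212*(-322) = -68264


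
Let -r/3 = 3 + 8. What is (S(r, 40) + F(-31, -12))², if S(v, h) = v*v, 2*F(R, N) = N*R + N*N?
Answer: 1814409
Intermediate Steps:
r = -33 (r = -3*(3 + 8) = -3*11 = -33)
F(R, N) = N²/2 + N*R/2 (F(R, N) = (N*R + N*N)/2 = (N*R + N²)/2 = (N² + N*R)/2 = N²/2 + N*R/2)
S(v, h) = v²
(S(r, 40) + F(-31, -12))² = ((-33)² + (½)*(-12)*(-12 - 31))² = (1089 + (½)*(-12)*(-43))² = (1089 + 258)² = 1347² = 1814409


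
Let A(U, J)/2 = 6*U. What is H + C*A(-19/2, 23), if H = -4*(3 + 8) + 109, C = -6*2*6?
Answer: 8273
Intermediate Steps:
A(U, J) = 12*U (A(U, J) = 2*(6*U) = 12*U)
C = -72 (C = -12*6 = -72)
H = 65 (H = -4*11 + 109 = -44 + 109 = 65)
H + C*A(-19/2, 23) = 65 - 864*(-19/2) = 65 - 864*(-19*½) = 65 - 864*(-19)/2 = 65 - 72*(-114) = 65 + 8208 = 8273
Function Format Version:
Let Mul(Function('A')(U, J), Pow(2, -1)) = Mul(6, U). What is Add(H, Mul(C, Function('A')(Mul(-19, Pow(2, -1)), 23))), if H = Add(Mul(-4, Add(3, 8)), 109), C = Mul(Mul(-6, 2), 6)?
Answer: 8273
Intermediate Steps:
Function('A')(U, J) = Mul(12, U) (Function('A')(U, J) = Mul(2, Mul(6, U)) = Mul(12, U))
C = -72 (C = Mul(-12, 6) = -72)
H = 65 (H = Add(Mul(-4, 11), 109) = Add(-44, 109) = 65)
Add(H, Mul(C, Function('A')(Mul(-19, Pow(2, -1)), 23))) = Add(65, Mul(-72, Mul(12, Mul(-19, Pow(2, -1))))) = Add(65, Mul(-72, Mul(12, Mul(-19, Rational(1, 2))))) = Add(65, Mul(-72, Mul(12, Rational(-19, 2)))) = Add(65, Mul(-72, -114)) = Add(65, 8208) = 8273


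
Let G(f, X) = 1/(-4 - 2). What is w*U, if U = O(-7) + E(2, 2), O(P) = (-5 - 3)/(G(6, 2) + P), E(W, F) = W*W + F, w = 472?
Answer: 144432/43 ≈ 3358.9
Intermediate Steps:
G(f, X) = -⅙ (G(f, X) = 1/(-6) = -⅙)
E(W, F) = F + W² (E(W, F) = W² + F = F + W²)
O(P) = -8/(-⅙ + P) (O(P) = (-5 - 3)/(-⅙ + P) = -8/(-⅙ + P))
U = 306/43 (U = -48/(-1 + 6*(-7)) + (2 + 2²) = -48/(-1 - 42) + (2 + 4) = -48/(-43) + 6 = -48*(-1/43) + 6 = 48/43 + 6 = 306/43 ≈ 7.1163)
w*U = 472*(306/43) = 144432/43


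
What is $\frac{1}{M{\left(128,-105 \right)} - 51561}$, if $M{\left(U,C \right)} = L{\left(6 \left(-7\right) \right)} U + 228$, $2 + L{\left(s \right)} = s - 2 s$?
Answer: $- \frac{1}{46213} \approx -2.1639 \cdot 10^{-5}$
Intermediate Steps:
$L{\left(s \right)} = -2 - s$ ($L{\left(s \right)} = -2 + \left(s - 2 s\right) = -2 - s$)
$M{\left(U,C \right)} = 228 + 40 U$ ($M{\left(U,C \right)} = \left(-2 - 6 \left(-7\right)\right) U + 228 = \left(-2 - -42\right) U + 228 = \left(-2 + 42\right) U + 228 = 40 U + 228 = 228 + 40 U$)
$\frac{1}{M{\left(128,-105 \right)} - 51561} = \frac{1}{\left(228 + 40 \cdot 128\right) - 51561} = \frac{1}{\left(228 + 5120\right) - 51561} = \frac{1}{5348 - 51561} = \frac{1}{-46213} = - \frac{1}{46213}$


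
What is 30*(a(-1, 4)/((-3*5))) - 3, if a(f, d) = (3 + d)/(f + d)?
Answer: -23/3 ≈ -7.6667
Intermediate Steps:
a(f, d) = (3 + d)/(d + f)
30*(a(-1, 4)/((-3*5))) - 3 = 30*(((3 + 4)/(4 - 1))/((-3*5))) - 3 = 30*((7/3)/(-15)) - 3 = 30*(((⅓)*7)*(-1/15)) - 3 = 30*((7/3)*(-1/15)) - 3 = 30*(-7/45) - 3 = -14/3 - 3 = -23/3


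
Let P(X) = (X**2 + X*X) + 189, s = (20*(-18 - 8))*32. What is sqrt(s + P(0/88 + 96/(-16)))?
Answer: I*sqrt(16379) ≈ 127.98*I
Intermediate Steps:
s = -16640 (s = (20*(-26))*32 = -520*32 = -16640)
P(X) = 189 + 2*X**2 (P(X) = (X**2 + X**2) + 189 = 2*X**2 + 189 = 189 + 2*X**2)
sqrt(s + P(0/88 + 96/(-16))) = sqrt(-16640 + (189 + 2*(0/88 + 96/(-16))**2)) = sqrt(-16640 + (189 + 2*(0*(1/88) + 96*(-1/16))**2)) = sqrt(-16640 + (189 + 2*(0 - 6)**2)) = sqrt(-16640 + (189 + 2*(-6)**2)) = sqrt(-16640 + (189 + 2*36)) = sqrt(-16640 + (189 + 72)) = sqrt(-16640 + 261) = sqrt(-16379) = I*sqrt(16379)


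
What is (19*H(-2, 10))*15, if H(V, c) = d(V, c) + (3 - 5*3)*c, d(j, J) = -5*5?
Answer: -41325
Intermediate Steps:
d(j, J) = -25
H(V, c) = -25 - 12*c (H(V, c) = -25 + (3 - 5*3)*c = -25 + (3 - 15)*c = -25 - 12*c)
(19*H(-2, 10))*15 = (19*(-25 - 12*10))*15 = (19*(-25 - 120))*15 = (19*(-145))*15 = -2755*15 = -41325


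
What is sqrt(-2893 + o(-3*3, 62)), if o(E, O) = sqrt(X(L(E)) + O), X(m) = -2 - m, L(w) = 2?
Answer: sqrt(-2893 + sqrt(58)) ≈ 53.716*I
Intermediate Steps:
o(E, O) = sqrt(-4 + O) (o(E, O) = sqrt((-2 - 1*2) + O) = sqrt((-2 - 2) + O) = sqrt(-4 + O))
sqrt(-2893 + o(-3*3, 62)) = sqrt(-2893 + sqrt(-4 + 62)) = sqrt(-2893 + sqrt(58))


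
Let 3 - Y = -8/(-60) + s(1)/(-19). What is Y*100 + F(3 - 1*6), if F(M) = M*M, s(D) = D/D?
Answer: 17153/57 ≈ 300.93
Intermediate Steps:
s(D) = 1
F(M) = M²
Y = 832/285 (Y = 3 - (-8/(-60) + 1/(-19)) = 3 - (-8*(-1/60) + 1*(-1/19)) = 3 - (2/15 - 1/19) = 3 - 1*23/285 = 3 - 23/285 = 832/285 ≈ 2.9193)
Y*100 + F(3 - 1*6) = (832/285)*100 + (3 - 1*6)² = 16640/57 + (3 - 6)² = 16640/57 + (-3)² = 16640/57 + 9 = 17153/57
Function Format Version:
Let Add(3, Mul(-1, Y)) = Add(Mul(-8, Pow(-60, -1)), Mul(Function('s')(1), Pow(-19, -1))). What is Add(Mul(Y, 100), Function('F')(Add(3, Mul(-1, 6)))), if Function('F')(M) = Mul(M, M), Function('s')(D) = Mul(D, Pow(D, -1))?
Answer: Rational(17153, 57) ≈ 300.93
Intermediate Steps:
Function('s')(D) = 1
Function('F')(M) = Pow(M, 2)
Y = Rational(832, 285) (Y = Add(3, Mul(-1, Add(Mul(-8, Pow(-60, -1)), Mul(1, Pow(-19, -1))))) = Add(3, Mul(-1, Add(Mul(-8, Rational(-1, 60)), Mul(1, Rational(-1, 19))))) = Add(3, Mul(-1, Add(Rational(2, 15), Rational(-1, 19)))) = Add(3, Mul(-1, Rational(23, 285))) = Add(3, Rational(-23, 285)) = Rational(832, 285) ≈ 2.9193)
Add(Mul(Y, 100), Function('F')(Add(3, Mul(-1, 6)))) = Add(Mul(Rational(832, 285), 100), Pow(Add(3, Mul(-1, 6)), 2)) = Add(Rational(16640, 57), Pow(Add(3, -6), 2)) = Add(Rational(16640, 57), Pow(-3, 2)) = Add(Rational(16640, 57), 9) = Rational(17153, 57)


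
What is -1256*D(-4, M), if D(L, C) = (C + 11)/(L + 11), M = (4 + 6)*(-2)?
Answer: 11304/7 ≈ 1614.9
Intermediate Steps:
M = -20 (M = 10*(-2) = -20)
D(L, C) = (11 + C)/(11 + L)
-1256*D(-4, M) = -1256*(11 - 20)/(11 - 4) = -1256*(-9)/7 = -1256*(-9/7) = 11304/7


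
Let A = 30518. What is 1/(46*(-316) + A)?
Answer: 1/15982 ≈ 6.2570e-5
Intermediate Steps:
1/(46*(-316) + A) = 1/(46*(-316) + 30518) = 1/(-14536 + 30518) = 1/15982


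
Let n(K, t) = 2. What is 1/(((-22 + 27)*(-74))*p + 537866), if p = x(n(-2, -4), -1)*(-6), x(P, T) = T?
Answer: 1/535646 ≈ 1.8669e-6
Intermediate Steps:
p = 6 (p = -1*(-6) = 6)
1/(((-22 + 27)*(-74))*p + 537866) = 1/(((-22 + 27)*(-74))*6 + 537866) = 1/((5*(-74))*6 + 537866) = 1/(-370*6 + 537866) = 1/(-2220 + 537866) = 1/535646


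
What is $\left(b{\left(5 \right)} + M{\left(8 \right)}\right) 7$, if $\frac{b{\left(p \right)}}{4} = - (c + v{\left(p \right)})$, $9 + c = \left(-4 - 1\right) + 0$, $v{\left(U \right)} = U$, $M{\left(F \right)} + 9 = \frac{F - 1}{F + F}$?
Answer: $\frac{3073}{16} \approx 192.06$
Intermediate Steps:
$M{\left(F \right)} = -9 + \frac{-1 + F}{2 F}$ ($M{\left(F \right)} = -9 + \frac{F - 1}{F + F} = -9 + \frac{-1 + F}{2 F}$)
$c = -14$ ($c = -9 + \left(\left(-4 - 1\right) + 0\right) = -9 + \left(-5 + 0\right) = -9 - 5 = -14$)
$b{\left(p \right)} = 56 - 4 p$ ($b{\left(p \right)} = 4 \left(- (-14 + p)\right) = 4 \left(14 - p\right) = 56 - 4 p$)
$\left(b{\left(5 \right)} + M{\left(8 \right)}\right) 7 = \left(\left(56 - 20\right) + \frac{-1 - 136}{2 \cdot 8}\right) 7 = \left(\left(56 - 20\right) + \frac{1}{2} \cdot \frac{1}{8} \left(-1 - 136\right)\right) 7 = \left(36 + \frac{1}{2} \cdot \frac{1}{8} \left(-137\right)\right) 7 = \left(36 - \frac{137}{16}\right) 7 = \frac{439}{16} \cdot 7 = \frac{3073}{16}$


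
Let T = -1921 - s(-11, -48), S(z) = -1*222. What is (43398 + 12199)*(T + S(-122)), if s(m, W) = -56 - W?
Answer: -118699595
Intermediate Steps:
S(z) = -222
T = -1913 (T = -1921 - (-56 - 1*(-48)) = -1921 - (-56 + 48) = -1921 - 1*(-8) = -1921 + 8 = -1913)
(43398 + 12199)*(T + S(-122)) = (43398 + 12199)*(-1913 - 222) = 55597*(-2135) = -118699595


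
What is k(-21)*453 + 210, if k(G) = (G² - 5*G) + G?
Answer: 238035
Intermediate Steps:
k(G) = G² - 4*G
k(-21)*453 + 210 = -21*(-4 - 21)*453 + 210 = -21*(-25)*453 + 210 = 525*453 + 210 = 237825 + 210 = 238035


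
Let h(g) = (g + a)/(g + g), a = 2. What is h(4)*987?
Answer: 2961/4 ≈ 740.25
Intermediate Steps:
h(g) = (2 + g)/(2*g) (h(g) = (g + 2)/(g + g) = (2 + g)/((2*g)) = (2 + g)*(1/(2*g)) = (2 + g)/(2*g))
h(4)*987 = ((½)*(2 + 4)/4)*987 = ((½)*(¼)*6)*987 = (¾)*987 = 2961/4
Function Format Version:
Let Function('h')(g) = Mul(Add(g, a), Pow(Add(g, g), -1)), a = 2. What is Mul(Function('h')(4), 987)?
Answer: Rational(2961, 4) ≈ 740.25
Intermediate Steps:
Function('h')(g) = Mul(Rational(1, 2), Pow(g, -1), Add(2, g)) (Function('h')(g) = Mul(Add(g, 2), Pow(Add(g, g), -1)) = Mul(Add(2, g), Pow(Mul(2, g), -1)) = Mul(Add(2, g), Mul(Rational(1, 2), Pow(g, -1))) = Mul(Rational(1, 2), Pow(g, -1), Add(2, g)))
Mul(Function('h')(4), 987) = Mul(Mul(Rational(1, 2), Pow(4, -1), Add(2, 4)), 987) = Mul(Mul(Rational(1, 2), Rational(1, 4), 6), 987) = Mul(Rational(3, 4), 987) = Rational(2961, 4)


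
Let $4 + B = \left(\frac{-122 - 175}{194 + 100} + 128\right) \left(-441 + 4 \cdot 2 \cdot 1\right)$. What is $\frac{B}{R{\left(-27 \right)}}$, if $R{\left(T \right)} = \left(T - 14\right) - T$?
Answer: $\frac{5389077}{1372} \approx 3927.9$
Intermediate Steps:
$R{\left(T \right)} = -14$ ($R{\left(T \right)} = \left(T - 14\right) - T = \left(-14 + T\right) - T = -14$)
$B = - \frac{5389077}{98}$ ($B = -4 + \left(\frac{-122 - 175}{194 + 100} + 128\right) \left(-441 + 4 \cdot 2 \cdot 1\right) = -4 + \left(- \frac{297}{294} + 128\right) \left(-441 + 8 \cdot 1\right) = -4 + \left(\left(-297\right) \frac{1}{294} + 128\right) \left(-441 + 8\right) = -4 + \left(- \frac{99}{98} + 128\right) \left(-433\right) = -4 + \frac{12445}{98} \left(-433\right) = -4 - \frac{5388685}{98} = - \frac{5389077}{98} \approx -54991.0$)
$\frac{B}{R{\left(-27 \right)}} = - \frac{5389077}{98 \left(-14\right)} = \left(- \frac{5389077}{98}\right) \left(- \frac{1}{14}\right) = \frac{5389077}{1372}$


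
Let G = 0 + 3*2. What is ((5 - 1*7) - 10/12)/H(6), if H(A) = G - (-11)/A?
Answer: -17/47 ≈ -0.36170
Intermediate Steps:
G = 6 (G = 0 + 6 = 6)
H(A) = 6 + 11/A (H(A) = 6 - (-11)/A = 6 + 11/A)
((5 - 1*7) - 10/12)/H(6) = ((5 - 1*7) - 10/12)/(6 + 11/6) = ((5 - 7) - 10*1/12)/(6 + 11*(⅙)) = (-2 - ⅚)/(6 + 11/6) = -17/(6*47/6) = -17/6*6/47 = -17/47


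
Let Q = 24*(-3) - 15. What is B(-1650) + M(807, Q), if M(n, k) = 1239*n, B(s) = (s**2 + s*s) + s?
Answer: 6443223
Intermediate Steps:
B(s) = s + 2*s**2 (B(s) = (s**2 + s**2) + s = 2*s**2 + s = s + 2*s**2)
Q = -87 (Q = -72 - 15 = -87)
B(-1650) + M(807, Q) = -1650*(1 + 2*(-1650)) + 1239*807 = -1650*(1 - 3300) + 999873 = -1650*(-3299) + 999873 = 5443350 + 999873 = 6443223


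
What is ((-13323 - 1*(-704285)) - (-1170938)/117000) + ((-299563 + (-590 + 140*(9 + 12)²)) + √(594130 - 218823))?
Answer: 26474701969/58500 + √375307 ≈ 4.5317e+5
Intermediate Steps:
((-13323 - 1*(-704285)) - (-1170938)/117000) + ((-299563 + (-590 + 140*(9 + 12)²)) + √(594130 - 218823)) = ((-13323 + 704285) - (-1170938)/117000) + ((-299563 + (-590 + 140*21²)) + √375307) = (690962 - 1*(-585469/58500)) + ((-299563 + (-590 + 140*441)) + √375307) = (690962 + 585469/58500) + ((-299563 + (-590 + 61740)) + √375307) = 40421862469/58500 + ((-299563 + 61150) + √375307) = 40421862469/58500 + (-238413 + √375307) = 26474701969/58500 + √375307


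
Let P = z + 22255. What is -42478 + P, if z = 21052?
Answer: 829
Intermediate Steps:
P = 43307 (P = 21052 + 22255 = 43307)
-42478 + P = -42478 + 43307 = 829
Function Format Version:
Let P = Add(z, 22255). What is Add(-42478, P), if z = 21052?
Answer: 829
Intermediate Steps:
P = 43307 (P = Add(21052, 22255) = 43307)
Add(-42478, P) = Add(-42478, 43307) = 829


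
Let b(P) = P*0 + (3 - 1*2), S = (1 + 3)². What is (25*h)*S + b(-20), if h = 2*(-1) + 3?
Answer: 401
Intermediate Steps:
S = 16 (S = 4² = 16)
b(P) = 1 (b(P) = 0 + (3 - 2) = 0 + 1 = 1)
h = 1 (h = -2 + 3 = 1)
(25*h)*S + b(-20) = (25*1)*16 + 1 = 25*16 + 1 = 400 + 1 = 401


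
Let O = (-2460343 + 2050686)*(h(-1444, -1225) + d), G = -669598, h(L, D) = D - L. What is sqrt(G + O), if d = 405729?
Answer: I*sqrt(166300109434) ≈ 4.078e+5*I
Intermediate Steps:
O = -166299439836 (O = (-2460343 + 2050686)*((-1225 - 1*(-1444)) + 405729) = -409657*((-1225 + 1444) + 405729) = -409657*(219 + 405729) = -409657*405948 = -166299439836)
sqrt(G + O) = sqrt(-669598 - 166299439836) = sqrt(-166300109434) = I*sqrt(166300109434)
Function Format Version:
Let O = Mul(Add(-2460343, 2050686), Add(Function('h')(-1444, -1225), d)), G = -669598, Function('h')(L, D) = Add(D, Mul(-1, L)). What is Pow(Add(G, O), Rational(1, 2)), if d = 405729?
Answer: Mul(I, Pow(166300109434, Rational(1, 2))) ≈ Mul(4.0780e+5, I)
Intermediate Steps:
O = -166299439836 (O = Mul(Add(-2460343, 2050686), Add(Add(-1225, Mul(-1, -1444)), 405729)) = Mul(-409657, Add(Add(-1225, 1444), 405729)) = Mul(-409657, Add(219, 405729)) = Mul(-409657, 405948) = -166299439836)
Pow(Add(G, O), Rational(1, 2)) = Pow(Add(-669598, -166299439836), Rational(1, 2)) = Pow(-166300109434, Rational(1, 2)) = Mul(I, Pow(166300109434, Rational(1, 2)))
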